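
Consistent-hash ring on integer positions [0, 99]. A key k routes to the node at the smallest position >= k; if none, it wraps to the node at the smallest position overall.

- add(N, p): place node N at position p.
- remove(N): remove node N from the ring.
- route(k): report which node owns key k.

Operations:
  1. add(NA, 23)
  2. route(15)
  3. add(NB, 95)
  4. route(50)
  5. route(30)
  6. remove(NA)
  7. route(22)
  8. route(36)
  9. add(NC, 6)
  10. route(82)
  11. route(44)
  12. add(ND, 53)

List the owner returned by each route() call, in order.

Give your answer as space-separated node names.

Op 1: add NA@23 -> ring=[23:NA]
Op 2: route key 15: smallest pos >= 15 is 23 -> NA
Op 3: add NB@95 -> ring=[23:NA,95:NB]
Op 4: route key 50: smallest pos >= 50 is 95 -> NB
Op 5: route key 30: smallest pos >= 30 is 95 -> NB
Op 6: remove NA -> ring=[95:NB]
Op 7: route key 22: smallest pos >= 22 is 95 -> NB
Op 8: route key 36: smallest pos >= 36 is 95 -> NB
Op 9: add NC@6 -> ring=[6:NC,95:NB]
Op 10: route key 82: smallest pos >= 82 is 95 -> NB
Op 11: route key 44: smallest pos >= 44 is 95 -> NB
Op 12: add ND@53 -> ring=[6:NC,53:ND,95:NB]

Answer: NA NB NB NB NB NB NB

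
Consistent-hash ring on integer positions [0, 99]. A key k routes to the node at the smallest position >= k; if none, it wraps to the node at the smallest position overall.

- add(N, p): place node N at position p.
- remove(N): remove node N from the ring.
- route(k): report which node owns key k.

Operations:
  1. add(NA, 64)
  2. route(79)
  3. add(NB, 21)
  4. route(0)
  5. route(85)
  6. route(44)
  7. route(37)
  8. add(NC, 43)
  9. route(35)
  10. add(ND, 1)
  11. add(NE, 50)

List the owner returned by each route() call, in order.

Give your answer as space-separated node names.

Op 1: add NA@64 -> ring=[64:NA]
Op 2: route key 79: none >= 79, wrap to smallest pos 64 -> NA
Op 3: add NB@21 -> ring=[21:NB,64:NA]
Op 4: route key 0: smallest pos >= 0 is 21 -> NB
Op 5: route key 85: none >= 85, wrap to smallest pos 21 -> NB
Op 6: route key 44: smallest pos >= 44 is 64 -> NA
Op 7: route key 37: smallest pos >= 37 is 64 -> NA
Op 8: add NC@43 -> ring=[21:NB,43:NC,64:NA]
Op 9: route key 35: smallest pos >= 35 is 43 -> NC
Op 10: add ND@1 -> ring=[1:ND,21:NB,43:NC,64:NA]
Op 11: add NE@50 -> ring=[1:ND,21:NB,43:NC,50:NE,64:NA]

Answer: NA NB NB NA NA NC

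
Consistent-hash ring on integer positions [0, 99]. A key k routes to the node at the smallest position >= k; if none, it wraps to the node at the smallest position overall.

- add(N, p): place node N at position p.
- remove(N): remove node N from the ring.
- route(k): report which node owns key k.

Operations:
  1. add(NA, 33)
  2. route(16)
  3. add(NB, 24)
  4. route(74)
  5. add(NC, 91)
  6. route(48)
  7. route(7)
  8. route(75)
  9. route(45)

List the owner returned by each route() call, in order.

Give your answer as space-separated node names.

Op 1: add NA@33 -> ring=[33:NA]
Op 2: route key 16: smallest pos >= 16 is 33 -> NA
Op 3: add NB@24 -> ring=[24:NB,33:NA]
Op 4: route key 74: none >= 74, wrap to smallest pos 24 -> NB
Op 5: add NC@91 -> ring=[24:NB,33:NA,91:NC]
Op 6: route key 48: smallest pos >= 48 is 91 -> NC
Op 7: route key 7: smallest pos >= 7 is 24 -> NB
Op 8: route key 75: smallest pos >= 75 is 91 -> NC
Op 9: route key 45: smallest pos >= 45 is 91 -> NC

Answer: NA NB NC NB NC NC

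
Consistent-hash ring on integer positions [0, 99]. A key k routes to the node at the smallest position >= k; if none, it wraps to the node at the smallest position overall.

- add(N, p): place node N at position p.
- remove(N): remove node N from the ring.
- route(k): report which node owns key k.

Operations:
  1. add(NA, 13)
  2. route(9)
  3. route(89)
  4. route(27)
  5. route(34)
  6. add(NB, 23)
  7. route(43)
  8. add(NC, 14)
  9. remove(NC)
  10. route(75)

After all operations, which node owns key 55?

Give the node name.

Op 1: add NA@13 -> ring=[13:NA]
Op 2: route key 9: smallest pos >= 9 is 13 -> NA
Op 3: route key 89: none >= 89, wrap to smallest pos 13 -> NA
Op 4: route key 27: none >= 27, wrap to smallest pos 13 -> NA
Op 5: route key 34: none >= 34, wrap to smallest pos 13 -> NA
Op 6: add NB@23 -> ring=[13:NA,23:NB]
Op 7: route key 43: none >= 43, wrap to smallest pos 13 -> NA
Op 8: add NC@14 -> ring=[13:NA,14:NC,23:NB]
Op 9: remove NC -> ring=[13:NA,23:NB]
Op 10: route key 75: none >= 75, wrap to smallest pos 13 -> NA
Final route key 55: none >= 55, wrap to smallest pos 13 -> NA

Answer: NA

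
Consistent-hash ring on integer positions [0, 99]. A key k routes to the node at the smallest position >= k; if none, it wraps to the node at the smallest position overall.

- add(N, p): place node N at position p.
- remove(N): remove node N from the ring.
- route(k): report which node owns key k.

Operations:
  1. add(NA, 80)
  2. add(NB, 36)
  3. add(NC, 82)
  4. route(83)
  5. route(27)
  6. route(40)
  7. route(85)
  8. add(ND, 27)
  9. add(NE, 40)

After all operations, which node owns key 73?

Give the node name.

Op 1: add NA@80 -> ring=[80:NA]
Op 2: add NB@36 -> ring=[36:NB,80:NA]
Op 3: add NC@82 -> ring=[36:NB,80:NA,82:NC]
Op 4: route key 83: none >= 83, wrap to smallest pos 36 -> NB
Op 5: route key 27: smallest pos >= 27 is 36 -> NB
Op 6: route key 40: smallest pos >= 40 is 80 -> NA
Op 7: route key 85: none >= 85, wrap to smallest pos 36 -> NB
Op 8: add ND@27 -> ring=[27:ND,36:NB,80:NA,82:NC]
Op 9: add NE@40 -> ring=[27:ND,36:NB,40:NE,80:NA,82:NC]
Final route key 73: smallest pos >= 73 is 80 -> NA

Answer: NA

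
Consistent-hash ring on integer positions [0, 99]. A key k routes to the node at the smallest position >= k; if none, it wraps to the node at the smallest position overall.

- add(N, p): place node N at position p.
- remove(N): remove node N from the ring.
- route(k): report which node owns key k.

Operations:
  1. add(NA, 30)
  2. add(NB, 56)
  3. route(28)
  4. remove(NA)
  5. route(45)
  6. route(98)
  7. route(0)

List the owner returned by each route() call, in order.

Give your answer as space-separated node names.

Answer: NA NB NB NB

Derivation:
Op 1: add NA@30 -> ring=[30:NA]
Op 2: add NB@56 -> ring=[30:NA,56:NB]
Op 3: route key 28: smallest pos >= 28 is 30 -> NA
Op 4: remove NA -> ring=[56:NB]
Op 5: route key 45: smallest pos >= 45 is 56 -> NB
Op 6: route key 98: none >= 98, wrap to smallest pos 56 -> NB
Op 7: route key 0: smallest pos >= 0 is 56 -> NB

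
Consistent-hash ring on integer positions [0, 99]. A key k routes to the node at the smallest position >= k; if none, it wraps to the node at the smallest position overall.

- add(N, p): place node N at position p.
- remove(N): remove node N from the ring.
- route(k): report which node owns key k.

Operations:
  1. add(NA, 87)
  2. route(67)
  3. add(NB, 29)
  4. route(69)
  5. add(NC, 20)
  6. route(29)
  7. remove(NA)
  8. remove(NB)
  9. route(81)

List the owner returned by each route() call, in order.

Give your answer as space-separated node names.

Op 1: add NA@87 -> ring=[87:NA]
Op 2: route key 67: smallest pos >= 67 is 87 -> NA
Op 3: add NB@29 -> ring=[29:NB,87:NA]
Op 4: route key 69: smallest pos >= 69 is 87 -> NA
Op 5: add NC@20 -> ring=[20:NC,29:NB,87:NA]
Op 6: route key 29: smallest pos >= 29 is 29 -> NB
Op 7: remove NA -> ring=[20:NC,29:NB]
Op 8: remove NB -> ring=[20:NC]
Op 9: route key 81: none >= 81, wrap to smallest pos 20 -> NC

Answer: NA NA NB NC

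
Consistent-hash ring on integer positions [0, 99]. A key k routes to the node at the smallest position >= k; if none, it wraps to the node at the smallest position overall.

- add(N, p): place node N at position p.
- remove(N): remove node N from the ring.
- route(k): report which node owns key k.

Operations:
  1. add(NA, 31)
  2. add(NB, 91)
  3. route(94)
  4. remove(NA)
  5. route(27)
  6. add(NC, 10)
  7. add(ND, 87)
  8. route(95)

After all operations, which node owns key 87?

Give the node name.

Op 1: add NA@31 -> ring=[31:NA]
Op 2: add NB@91 -> ring=[31:NA,91:NB]
Op 3: route key 94: none >= 94, wrap to smallest pos 31 -> NA
Op 4: remove NA -> ring=[91:NB]
Op 5: route key 27: smallest pos >= 27 is 91 -> NB
Op 6: add NC@10 -> ring=[10:NC,91:NB]
Op 7: add ND@87 -> ring=[10:NC,87:ND,91:NB]
Op 8: route key 95: none >= 95, wrap to smallest pos 10 -> NC
Final route key 87: smallest pos >= 87 is 87 -> ND

Answer: ND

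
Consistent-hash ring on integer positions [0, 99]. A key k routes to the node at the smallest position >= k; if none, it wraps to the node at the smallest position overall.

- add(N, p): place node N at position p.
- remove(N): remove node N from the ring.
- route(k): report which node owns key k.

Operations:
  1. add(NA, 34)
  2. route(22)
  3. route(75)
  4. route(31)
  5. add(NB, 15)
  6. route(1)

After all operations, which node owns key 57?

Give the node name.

Answer: NB

Derivation:
Op 1: add NA@34 -> ring=[34:NA]
Op 2: route key 22: smallest pos >= 22 is 34 -> NA
Op 3: route key 75: none >= 75, wrap to smallest pos 34 -> NA
Op 4: route key 31: smallest pos >= 31 is 34 -> NA
Op 5: add NB@15 -> ring=[15:NB,34:NA]
Op 6: route key 1: smallest pos >= 1 is 15 -> NB
Final route key 57: none >= 57, wrap to smallest pos 15 -> NB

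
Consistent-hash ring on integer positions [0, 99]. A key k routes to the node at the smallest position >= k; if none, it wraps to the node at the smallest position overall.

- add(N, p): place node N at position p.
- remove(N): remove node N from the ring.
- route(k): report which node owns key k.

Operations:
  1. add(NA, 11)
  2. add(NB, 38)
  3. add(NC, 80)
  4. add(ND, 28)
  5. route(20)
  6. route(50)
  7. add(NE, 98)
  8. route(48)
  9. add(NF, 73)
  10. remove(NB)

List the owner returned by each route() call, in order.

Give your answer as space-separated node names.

Answer: ND NC NC

Derivation:
Op 1: add NA@11 -> ring=[11:NA]
Op 2: add NB@38 -> ring=[11:NA,38:NB]
Op 3: add NC@80 -> ring=[11:NA,38:NB,80:NC]
Op 4: add ND@28 -> ring=[11:NA,28:ND,38:NB,80:NC]
Op 5: route key 20: smallest pos >= 20 is 28 -> ND
Op 6: route key 50: smallest pos >= 50 is 80 -> NC
Op 7: add NE@98 -> ring=[11:NA,28:ND,38:NB,80:NC,98:NE]
Op 8: route key 48: smallest pos >= 48 is 80 -> NC
Op 9: add NF@73 -> ring=[11:NA,28:ND,38:NB,73:NF,80:NC,98:NE]
Op 10: remove NB -> ring=[11:NA,28:ND,73:NF,80:NC,98:NE]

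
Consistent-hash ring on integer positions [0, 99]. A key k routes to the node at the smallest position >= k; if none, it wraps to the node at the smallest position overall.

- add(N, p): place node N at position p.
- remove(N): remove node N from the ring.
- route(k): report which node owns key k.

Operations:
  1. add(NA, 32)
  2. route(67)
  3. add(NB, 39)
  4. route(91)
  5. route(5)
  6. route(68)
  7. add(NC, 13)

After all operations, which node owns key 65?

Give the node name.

Op 1: add NA@32 -> ring=[32:NA]
Op 2: route key 67: none >= 67, wrap to smallest pos 32 -> NA
Op 3: add NB@39 -> ring=[32:NA,39:NB]
Op 4: route key 91: none >= 91, wrap to smallest pos 32 -> NA
Op 5: route key 5: smallest pos >= 5 is 32 -> NA
Op 6: route key 68: none >= 68, wrap to smallest pos 32 -> NA
Op 7: add NC@13 -> ring=[13:NC,32:NA,39:NB]
Final route key 65: none >= 65, wrap to smallest pos 13 -> NC

Answer: NC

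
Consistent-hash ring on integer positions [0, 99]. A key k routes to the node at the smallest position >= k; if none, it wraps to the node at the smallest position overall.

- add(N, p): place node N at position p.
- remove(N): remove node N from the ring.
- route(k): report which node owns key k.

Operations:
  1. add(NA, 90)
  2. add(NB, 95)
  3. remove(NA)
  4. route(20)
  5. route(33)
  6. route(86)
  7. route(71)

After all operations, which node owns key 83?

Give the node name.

Answer: NB

Derivation:
Op 1: add NA@90 -> ring=[90:NA]
Op 2: add NB@95 -> ring=[90:NA,95:NB]
Op 3: remove NA -> ring=[95:NB]
Op 4: route key 20: smallest pos >= 20 is 95 -> NB
Op 5: route key 33: smallest pos >= 33 is 95 -> NB
Op 6: route key 86: smallest pos >= 86 is 95 -> NB
Op 7: route key 71: smallest pos >= 71 is 95 -> NB
Final route key 83: smallest pos >= 83 is 95 -> NB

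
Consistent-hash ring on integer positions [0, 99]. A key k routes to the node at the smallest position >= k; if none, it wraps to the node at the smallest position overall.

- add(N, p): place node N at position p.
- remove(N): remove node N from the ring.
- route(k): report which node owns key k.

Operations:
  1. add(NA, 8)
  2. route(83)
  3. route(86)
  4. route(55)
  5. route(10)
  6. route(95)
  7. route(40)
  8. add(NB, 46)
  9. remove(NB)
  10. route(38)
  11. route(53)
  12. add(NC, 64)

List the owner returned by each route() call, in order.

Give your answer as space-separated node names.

Answer: NA NA NA NA NA NA NA NA

Derivation:
Op 1: add NA@8 -> ring=[8:NA]
Op 2: route key 83: none >= 83, wrap to smallest pos 8 -> NA
Op 3: route key 86: none >= 86, wrap to smallest pos 8 -> NA
Op 4: route key 55: none >= 55, wrap to smallest pos 8 -> NA
Op 5: route key 10: none >= 10, wrap to smallest pos 8 -> NA
Op 6: route key 95: none >= 95, wrap to smallest pos 8 -> NA
Op 7: route key 40: none >= 40, wrap to smallest pos 8 -> NA
Op 8: add NB@46 -> ring=[8:NA,46:NB]
Op 9: remove NB -> ring=[8:NA]
Op 10: route key 38: none >= 38, wrap to smallest pos 8 -> NA
Op 11: route key 53: none >= 53, wrap to smallest pos 8 -> NA
Op 12: add NC@64 -> ring=[8:NA,64:NC]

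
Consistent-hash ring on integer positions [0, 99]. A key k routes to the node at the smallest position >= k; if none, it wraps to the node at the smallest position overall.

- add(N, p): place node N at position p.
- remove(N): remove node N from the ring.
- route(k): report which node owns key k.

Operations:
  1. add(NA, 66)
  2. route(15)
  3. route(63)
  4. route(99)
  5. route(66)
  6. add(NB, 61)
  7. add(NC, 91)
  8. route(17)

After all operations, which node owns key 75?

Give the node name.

Op 1: add NA@66 -> ring=[66:NA]
Op 2: route key 15: smallest pos >= 15 is 66 -> NA
Op 3: route key 63: smallest pos >= 63 is 66 -> NA
Op 4: route key 99: none >= 99, wrap to smallest pos 66 -> NA
Op 5: route key 66: smallest pos >= 66 is 66 -> NA
Op 6: add NB@61 -> ring=[61:NB,66:NA]
Op 7: add NC@91 -> ring=[61:NB,66:NA,91:NC]
Op 8: route key 17: smallest pos >= 17 is 61 -> NB
Final route key 75: smallest pos >= 75 is 91 -> NC

Answer: NC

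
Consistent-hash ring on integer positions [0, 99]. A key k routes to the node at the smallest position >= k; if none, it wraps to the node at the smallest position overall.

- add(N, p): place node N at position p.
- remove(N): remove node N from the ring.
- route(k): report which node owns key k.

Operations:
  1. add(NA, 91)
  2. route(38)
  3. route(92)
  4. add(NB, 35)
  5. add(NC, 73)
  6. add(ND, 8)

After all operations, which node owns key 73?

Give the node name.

Answer: NC

Derivation:
Op 1: add NA@91 -> ring=[91:NA]
Op 2: route key 38: smallest pos >= 38 is 91 -> NA
Op 3: route key 92: none >= 92, wrap to smallest pos 91 -> NA
Op 4: add NB@35 -> ring=[35:NB,91:NA]
Op 5: add NC@73 -> ring=[35:NB,73:NC,91:NA]
Op 6: add ND@8 -> ring=[8:ND,35:NB,73:NC,91:NA]
Final route key 73: smallest pos >= 73 is 73 -> NC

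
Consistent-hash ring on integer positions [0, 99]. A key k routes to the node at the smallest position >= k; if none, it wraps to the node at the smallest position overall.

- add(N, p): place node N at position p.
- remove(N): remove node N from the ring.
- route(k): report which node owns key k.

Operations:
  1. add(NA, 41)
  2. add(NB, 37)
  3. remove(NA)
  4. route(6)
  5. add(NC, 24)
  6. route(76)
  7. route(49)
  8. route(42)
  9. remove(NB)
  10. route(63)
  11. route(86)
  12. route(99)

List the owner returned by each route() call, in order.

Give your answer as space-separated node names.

Op 1: add NA@41 -> ring=[41:NA]
Op 2: add NB@37 -> ring=[37:NB,41:NA]
Op 3: remove NA -> ring=[37:NB]
Op 4: route key 6: smallest pos >= 6 is 37 -> NB
Op 5: add NC@24 -> ring=[24:NC,37:NB]
Op 6: route key 76: none >= 76, wrap to smallest pos 24 -> NC
Op 7: route key 49: none >= 49, wrap to smallest pos 24 -> NC
Op 8: route key 42: none >= 42, wrap to smallest pos 24 -> NC
Op 9: remove NB -> ring=[24:NC]
Op 10: route key 63: none >= 63, wrap to smallest pos 24 -> NC
Op 11: route key 86: none >= 86, wrap to smallest pos 24 -> NC
Op 12: route key 99: none >= 99, wrap to smallest pos 24 -> NC

Answer: NB NC NC NC NC NC NC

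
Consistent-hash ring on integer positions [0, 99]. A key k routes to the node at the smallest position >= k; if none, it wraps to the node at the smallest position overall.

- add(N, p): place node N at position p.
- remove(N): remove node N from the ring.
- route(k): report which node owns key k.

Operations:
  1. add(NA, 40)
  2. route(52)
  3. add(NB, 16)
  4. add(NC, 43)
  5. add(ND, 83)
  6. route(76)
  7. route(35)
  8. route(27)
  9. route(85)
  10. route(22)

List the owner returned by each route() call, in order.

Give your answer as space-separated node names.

Answer: NA ND NA NA NB NA

Derivation:
Op 1: add NA@40 -> ring=[40:NA]
Op 2: route key 52: none >= 52, wrap to smallest pos 40 -> NA
Op 3: add NB@16 -> ring=[16:NB,40:NA]
Op 4: add NC@43 -> ring=[16:NB,40:NA,43:NC]
Op 5: add ND@83 -> ring=[16:NB,40:NA,43:NC,83:ND]
Op 6: route key 76: smallest pos >= 76 is 83 -> ND
Op 7: route key 35: smallest pos >= 35 is 40 -> NA
Op 8: route key 27: smallest pos >= 27 is 40 -> NA
Op 9: route key 85: none >= 85, wrap to smallest pos 16 -> NB
Op 10: route key 22: smallest pos >= 22 is 40 -> NA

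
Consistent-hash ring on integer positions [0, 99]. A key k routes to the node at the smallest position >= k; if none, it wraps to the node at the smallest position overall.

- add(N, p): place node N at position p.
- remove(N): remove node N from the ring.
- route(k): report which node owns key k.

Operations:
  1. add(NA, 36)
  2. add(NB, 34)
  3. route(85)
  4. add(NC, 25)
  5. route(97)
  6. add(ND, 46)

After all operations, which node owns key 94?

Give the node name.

Answer: NC

Derivation:
Op 1: add NA@36 -> ring=[36:NA]
Op 2: add NB@34 -> ring=[34:NB,36:NA]
Op 3: route key 85: none >= 85, wrap to smallest pos 34 -> NB
Op 4: add NC@25 -> ring=[25:NC,34:NB,36:NA]
Op 5: route key 97: none >= 97, wrap to smallest pos 25 -> NC
Op 6: add ND@46 -> ring=[25:NC,34:NB,36:NA,46:ND]
Final route key 94: none >= 94, wrap to smallest pos 25 -> NC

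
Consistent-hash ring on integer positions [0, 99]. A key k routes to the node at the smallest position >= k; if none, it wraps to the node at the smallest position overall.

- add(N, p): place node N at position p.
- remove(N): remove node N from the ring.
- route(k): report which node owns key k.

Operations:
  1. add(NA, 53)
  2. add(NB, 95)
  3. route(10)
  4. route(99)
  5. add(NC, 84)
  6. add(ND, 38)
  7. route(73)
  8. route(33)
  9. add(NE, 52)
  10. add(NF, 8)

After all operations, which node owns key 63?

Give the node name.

Op 1: add NA@53 -> ring=[53:NA]
Op 2: add NB@95 -> ring=[53:NA,95:NB]
Op 3: route key 10: smallest pos >= 10 is 53 -> NA
Op 4: route key 99: none >= 99, wrap to smallest pos 53 -> NA
Op 5: add NC@84 -> ring=[53:NA,84:NC,95:NB]
Op 6: add ND@38 -> ring=[38:ND,53:NA,84:NC,95:NB]
Op 7: route key 73: smallest pos >= 73 is 84 -> NC
Op 8: route key 33: smallest pos >= 33 is 38 -> ND
Op 9: add NE@52 -> ring=[38:ND,52:NE,53:NA,84:NC,95:NB]
Op 10: add NF@8 -> ring=[8:NF,38:ND,52:NE,53:NA,84:NC,95:NB]
Final route key 63: smallest pos >= 63 is 84 -> NC

Answer: NC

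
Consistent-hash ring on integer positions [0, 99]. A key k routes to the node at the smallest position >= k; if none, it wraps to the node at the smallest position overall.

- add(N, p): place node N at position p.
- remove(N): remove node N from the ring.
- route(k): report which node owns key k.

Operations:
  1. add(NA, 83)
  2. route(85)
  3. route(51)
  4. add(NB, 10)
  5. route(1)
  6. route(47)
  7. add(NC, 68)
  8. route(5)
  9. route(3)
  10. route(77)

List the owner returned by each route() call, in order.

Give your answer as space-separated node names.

Op 1: add NA@83 -> ring=[83:NA]
Op 2: route key 85: none >= 85, wrap to smallest pos 83 -> NA
Op 3: route key 51: smallest pos >= 51 is 83 -> NA
Op 4: add NB@10 -> ring=[10:NB,83:NA]
Op 5: route key 1: smallest pos >= 1 is 10 -> NB
Op 6: route key 47: smallest pos >= 47 is 83 -> NA
Op 7: add NC@68 -> ring=[10:NB,68:NC,83:NA]
Op 8: route key 5: smallest pos >= 5 is 10 -> NB
Op 9: route key 3: smallest pos >= 3 is 10 -> NB
Op 10: route key 77: smallest pos >= 77 is 83 -> NA

Answer: NA NA NB NA NB NB NA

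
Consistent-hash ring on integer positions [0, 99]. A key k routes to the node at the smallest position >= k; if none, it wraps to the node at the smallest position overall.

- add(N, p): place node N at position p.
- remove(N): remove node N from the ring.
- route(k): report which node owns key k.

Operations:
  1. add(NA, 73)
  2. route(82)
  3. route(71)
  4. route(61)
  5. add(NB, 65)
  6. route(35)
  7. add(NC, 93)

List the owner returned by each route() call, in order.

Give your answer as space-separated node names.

Op 1: add NA@73 -> ring=[73:NA]
Op 2: route key 82: none >= 82, wrap to smallest pos 73 -> NA
Op 3: route key 71: smallest pos >= 71 is 73 -> NA
Op 4: route key 61: smallest pos >= 61 is 73 -> NA
Op 5: add NB@65 -> ring=[65:NB,73:NA]
Op 6: route key 35: smallest pos >= 35 is 65 -> NB
Op 7: add NC@93 -> ring=[65:NB,73:NA,93:NC]

Answer: NA NA NA NB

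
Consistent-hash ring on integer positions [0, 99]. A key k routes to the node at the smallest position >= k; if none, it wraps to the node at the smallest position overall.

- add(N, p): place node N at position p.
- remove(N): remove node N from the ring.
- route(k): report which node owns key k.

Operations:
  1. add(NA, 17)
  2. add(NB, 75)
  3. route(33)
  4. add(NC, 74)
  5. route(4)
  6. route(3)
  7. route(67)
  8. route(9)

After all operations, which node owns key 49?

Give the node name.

Op 1: add NA@17 -> ring=[17:NA]
Op 2: add NB@75 -> ring=[17:NA,75:NB]
Op 3: route key 33: smallest pos >= 33 is 75 -> NB
Op 4: add NC@74 -> ring=[17:NA,74:NC,75:NB]
Op 5: route key 4: smallest pos >= 4 is 17 -> NA
Op 6: route key 3: smallest pos >= 3 is 17 -> NA
Op 7: route key 67: smallest pos >= 67 is 74 -> NC
Op 8: route key 9: smallest pos >= 9 is 17 -> NA
Final route key 49: smallest pos >= 49 is 74 -> NC

Answer: NC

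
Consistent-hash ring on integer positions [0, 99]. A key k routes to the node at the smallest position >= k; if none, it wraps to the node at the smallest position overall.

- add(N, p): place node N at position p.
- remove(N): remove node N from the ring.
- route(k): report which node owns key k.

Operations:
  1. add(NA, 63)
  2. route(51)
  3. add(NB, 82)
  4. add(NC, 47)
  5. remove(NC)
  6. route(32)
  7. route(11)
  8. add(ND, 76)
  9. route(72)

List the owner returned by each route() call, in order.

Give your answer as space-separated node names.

Answer: NA NA NA ND

Derivation:
Op 1: add NA@63 -> ring=[63:NA]
Op 2: route key 51: smallest pos >= 51 is 63 -> NA
Op 3: add NB@82 -> ring=[63:NA,82:NB]
Op 4: add NC@47 -> ring=[47:NC,63:NA,82:NB]
Op 5: remove NC -> ring=[63:NA,82:NB]
Op 6: route key 32: smallest pos >= 32 is 63 -> NA
Op 7: route key 11: smallest pos >= 11 is 63 -> NA
Op 8: add ND@76 -> ring=[63:NA,76:ND,82:NB]
Op 9: route key 72: smallest pos >= 72 is 76 -> ND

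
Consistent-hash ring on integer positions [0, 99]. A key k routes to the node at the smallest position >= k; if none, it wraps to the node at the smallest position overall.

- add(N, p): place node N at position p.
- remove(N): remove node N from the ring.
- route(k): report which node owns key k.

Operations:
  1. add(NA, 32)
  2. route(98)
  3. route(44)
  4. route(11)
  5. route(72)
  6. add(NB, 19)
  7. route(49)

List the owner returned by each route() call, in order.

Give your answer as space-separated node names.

Answer: NA NA NA NA NB

Derivation:
Op 1: add NA@32 -> ring=[32:NA]
Op 2: route key 98: none >= 98, wrap to smallest pos 32 -> NA
Op 3: route key 44: none >= 44, wrap to smallest pos 32 -> NA
Op 4: route key 11: smallest pos >= 11 is 32 -> NA
Op 5: route key 72: none >= 72, wrap to smallest pos 32 -> NA
Op 6: add NB@19 -> ring=[19:NB,32:NA]
Op 7: route key 49: none >= 49, wrap to smallest pos 19 -> NB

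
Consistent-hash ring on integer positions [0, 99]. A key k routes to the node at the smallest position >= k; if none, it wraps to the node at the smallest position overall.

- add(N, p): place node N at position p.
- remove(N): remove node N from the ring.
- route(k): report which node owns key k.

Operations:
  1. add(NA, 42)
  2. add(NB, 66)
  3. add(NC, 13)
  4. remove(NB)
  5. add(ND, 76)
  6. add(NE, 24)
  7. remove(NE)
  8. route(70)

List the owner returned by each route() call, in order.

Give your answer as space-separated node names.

Op 1: add NA@42 -> ring=[42:NA]
Op 2: add NB@66 -> ring=[42:NA,66:NB]
Op 3: add NC@13 -> ring=[13:NC,42:NA,66:NB]
Op 4: remove NB -> ring=[13:NC,42:NA]
Op 5: add ND@76 -> ring=[13:NC,42:NA,76:ND]
Op 6: add NE@24 -> ring=[13:NC,24:NE,42:NA,76:ND]
Op 7: remove NE -> ring=[13:NC,42:NA,76:ND]
Op 8: route key 70: smallest pos >= 70 is 76 -> ND

Answer: ND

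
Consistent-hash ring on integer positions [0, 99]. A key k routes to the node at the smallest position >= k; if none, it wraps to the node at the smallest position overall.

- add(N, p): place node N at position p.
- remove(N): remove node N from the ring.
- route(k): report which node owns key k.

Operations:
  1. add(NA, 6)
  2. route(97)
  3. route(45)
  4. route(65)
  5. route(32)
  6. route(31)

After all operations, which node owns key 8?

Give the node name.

Op 1: add NA@6 -> ring=[6:NA]
Op 2: route key 97: none >= 97, wrap to smallest pos 6 -> NA
Op 3: route key 45: none >= 45, wrap to smallest pos 6 -> NA
Op 4: route key 65: none >= 65, wrap to smallest pos 6 -> NA
Op 5: route key 32: none >= 32, wrap to smallest pos 6 -> NA
Op 6: route key 31: none >= 31, wrap to smallest pos 6 -> NA
Final route key 8: none >= 8, wrap to smallest pos 6 -> NA

Answer: NA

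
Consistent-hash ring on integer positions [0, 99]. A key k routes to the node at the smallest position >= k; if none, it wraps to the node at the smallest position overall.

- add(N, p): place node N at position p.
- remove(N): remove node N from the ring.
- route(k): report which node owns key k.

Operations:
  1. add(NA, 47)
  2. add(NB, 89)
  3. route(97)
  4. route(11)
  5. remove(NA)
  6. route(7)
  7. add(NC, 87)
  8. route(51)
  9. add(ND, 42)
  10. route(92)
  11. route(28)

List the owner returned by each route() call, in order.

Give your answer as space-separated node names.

Op 1: add NA@47 -> ring=[47:NA]
Op 2: add NB@89 -> ring=[47:NA,89:NB]
Op 3: route key 97: none >= 97, wrap to smallest pos 47 -> NA
Op 4: route key 11: smallest pos >= 11 is 47 -> NA
Op 5: remove NA -> ring=[89:NB]
Op 6: route key 7: smallest pos >= 7 is 89 -> NB
Op 7: add NC@87 -> ring=[87:NC,89:NB]
Op 8: route key 51: smallest pos >= 51 is 87 -> NC
Op 9: add ND@42 -> ring=[42:ND,87:NC,89:NB]
Op 10: route key 92: none >= 92, wrap to smallest pos 42 -> ND
Op 11: route key 28: smallest pos >= 28 is 42 -> ND

Answer: NA NA NB NC ND ND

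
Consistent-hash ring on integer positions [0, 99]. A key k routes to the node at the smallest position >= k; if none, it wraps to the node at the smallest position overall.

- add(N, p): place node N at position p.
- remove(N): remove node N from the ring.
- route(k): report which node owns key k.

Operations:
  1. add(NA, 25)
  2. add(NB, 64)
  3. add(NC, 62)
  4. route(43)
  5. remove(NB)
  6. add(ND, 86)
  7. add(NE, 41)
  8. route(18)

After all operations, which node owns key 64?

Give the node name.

Op 1: add NA@25 -> ring=[25:NA]
Op 2: add NB@64 -> ring=[25:NA,64:NB]
Op 3: add NC@62 -> ring=[25:NA,62:NC,64:NB]
Op 4: route key 43: smallest pos >= 43 is 62 -> NC
Op 5: remove NB -> ring=[25:NA,62:NC]
Op 6: add ND@86 -> ring=[25:NA,62:NC,86:ND]
Op 7: add NE@41 -> ring=[25:NA,41:NE,62:NC,86:ND]
Op 8: route key 18: smallest pos >= 18 is 25 -> NA
Final route key 64: smallest pos >= 64 is 86 -> ND

Answer: ND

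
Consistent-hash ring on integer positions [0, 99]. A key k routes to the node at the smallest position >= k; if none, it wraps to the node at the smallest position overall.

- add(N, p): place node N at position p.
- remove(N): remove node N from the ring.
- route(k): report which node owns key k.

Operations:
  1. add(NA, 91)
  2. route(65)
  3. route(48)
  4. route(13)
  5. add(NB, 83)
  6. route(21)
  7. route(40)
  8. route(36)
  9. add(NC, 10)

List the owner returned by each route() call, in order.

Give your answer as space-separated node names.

Op 1: add NA@91 -> ring=[91:NA]
Op 2: route key 65: smallest pos >= 65 is 91 -> NA
Op 3: route key 48: smallest pos >= 48 is 91 -> NA
Op 4: route key 13: smallest pos >= 13 is 91 -> NA
Op 5: add NB@83 -> ring=[83:NB,91:NA]
Op 6: route key 21: smallest pos >= 21 is 83 -> NB
Op 7: route key 40: smallest pos >= 40 is 83 -> NB
Op 8: route key 36: smallest pos >= 36 is 83 -> NB
Op 9: add NC@10 -> ring=[10:NC,83:NB,91:NA]

Answer: NA NA NA NB NB NB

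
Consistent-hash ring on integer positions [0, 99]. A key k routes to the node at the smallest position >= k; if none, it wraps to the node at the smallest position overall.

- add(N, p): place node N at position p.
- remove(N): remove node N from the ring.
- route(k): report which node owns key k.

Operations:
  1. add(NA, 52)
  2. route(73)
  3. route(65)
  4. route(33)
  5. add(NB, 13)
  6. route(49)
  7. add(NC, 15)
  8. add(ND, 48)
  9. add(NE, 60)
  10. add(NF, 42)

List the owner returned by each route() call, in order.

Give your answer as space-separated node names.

Op 1: add NA@52 -> ring=[52:NA]
Op 2: route key 73: none >= 73, wrap to smallest pos 52 -> NA
Op 3: route key 65: none >= 65, wrap to smallest pos 52 -> NA
Op 4: route key 33: smallest pos >= 33 is 52 -> NA
Op 5: add NB@13 -> ring=[13:NB,52:NA]
Op 6: route key 49: smallest pos >= 49 is 52 -> NA
Op 7: add NC@15 -> ring=[13:NB,15:NC,52:NA]
Op 8: add ND@48 -> ring=[13:NB,15:NC,48:ND,52:NA]
Op 9: add NE@60 -> ring=[13:NB,15:NC,48:ND,52:NA,60:NE]
Op 10: add NF@42 -> ring=[13:NB,15:NC,42:NF,48:ND,52:NA,60:NE]

Answer: NA NA NA NA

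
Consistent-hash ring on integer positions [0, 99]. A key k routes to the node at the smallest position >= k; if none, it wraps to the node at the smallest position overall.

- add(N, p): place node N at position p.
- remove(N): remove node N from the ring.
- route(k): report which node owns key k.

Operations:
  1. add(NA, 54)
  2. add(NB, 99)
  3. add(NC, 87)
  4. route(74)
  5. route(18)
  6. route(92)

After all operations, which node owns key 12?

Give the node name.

Answer: NA

Derivation:
Op 1: add NA@54 -> ring=[54:NA]
Op 2: add NB@99 -> ring=[54:NA,99:NB]
Op 3: add NC@87 -> ring=[54:NA,87:NC,99:NB]
Op 4: route key 74: smallest pos >= 74 is 87 -> NC
Op 5: route key 18: smallest pos >= 18 is 54 -> NA
Op 6: route key 92: smallest pos >= 92 is 99 -> NB
Final route key 12: smallest pos >= 12 is 54 -> NA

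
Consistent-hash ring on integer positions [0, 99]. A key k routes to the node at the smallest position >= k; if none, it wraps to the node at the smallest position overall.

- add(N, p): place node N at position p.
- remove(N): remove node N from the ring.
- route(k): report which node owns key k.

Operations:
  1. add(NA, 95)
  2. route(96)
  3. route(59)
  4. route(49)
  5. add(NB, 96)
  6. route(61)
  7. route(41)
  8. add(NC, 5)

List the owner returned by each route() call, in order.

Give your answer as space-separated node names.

Answer: NA NA NA NA NA

Derivation:
Op 1: add NA@95 -> ring=[95:NA]
Op 2: route key 96: none >= 96, wrap to smallest pos 95 -> NA
Op 3: route key 59: smallest pos >= 59 is 95 -> NA
Op 4: route key 49: smallest pos >= 49 is 95 -> NA
Op 5: add NB@96 -> ring=[95:NA,96:NB]
Op 6: route key 61: smallest pos >= 61 is 95 -> NA
Op 7: route key 41: smallest pos >= 41 is 95 -> NA
Op 8: add NC@5 -> ring=[5:NC,95:NA,96:NB]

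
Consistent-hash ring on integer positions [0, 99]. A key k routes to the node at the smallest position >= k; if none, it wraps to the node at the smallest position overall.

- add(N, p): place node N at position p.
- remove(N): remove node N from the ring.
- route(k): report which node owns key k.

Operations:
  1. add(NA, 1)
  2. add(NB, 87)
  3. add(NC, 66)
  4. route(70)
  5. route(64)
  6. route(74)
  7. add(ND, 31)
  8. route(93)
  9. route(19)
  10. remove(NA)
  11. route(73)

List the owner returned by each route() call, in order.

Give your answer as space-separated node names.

Op 1: add NA@1 -> ring=[1:NA]
Op 2: add NB@87 -> ring=[1:NA,87:NB]
Op 3: add NC@66 -> ring=[1:NA,66:NC,87:NB]
Op 4: route key 70: smallest pos >= 70 is 87 -> NB
Op 5: route key 64: smallest pos >= 64 is 66 -> NC
Op 6: route key 74: smallest pos >= 74 is 87 -> NB
Op 7: add ND@31 -> ring=[1:NA,31:ND,66:NC,87:NB]
Op 8: route key 93: none >= 93, wrap to smallest pos 1 -> NA
Op 9: route key 19: smallest pos >= 19 is 31 -> ND
Op 10: remove NA -> ring=[31:ND,66:NC,87:NB]
Op 11: route key 73: smallest pos >= 73 is 87 -> NB

Answer: NB NC NB NA ND NB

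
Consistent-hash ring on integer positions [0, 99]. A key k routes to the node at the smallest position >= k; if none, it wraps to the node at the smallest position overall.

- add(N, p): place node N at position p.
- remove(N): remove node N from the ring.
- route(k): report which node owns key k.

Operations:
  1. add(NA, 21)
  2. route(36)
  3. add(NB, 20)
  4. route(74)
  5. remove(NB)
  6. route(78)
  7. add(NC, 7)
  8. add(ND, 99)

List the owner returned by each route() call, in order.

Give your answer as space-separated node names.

Op 1: add NA@21 -> ring=[21:NA]
Op 2: route key 36: none >= 36, wrap to smallest pos 21 -> NA
Op 3: add NB@20 -> ring=[20:NB,21:NA]
Op 4: route key 74: none >= 74, wrap to smallest pos 20 -> NB
Op 5: remove NB -> ring=[21:NA]
Op 6: route key 78: none >= 78, wrap to smallest pos 21 -> NA
Op 7: add NC@7 -> ring=[7:NC,21:NA]
Op 8: add ND@99 -> ring=[7:NC,21:NA,99:ND]

Answer: NA NB NA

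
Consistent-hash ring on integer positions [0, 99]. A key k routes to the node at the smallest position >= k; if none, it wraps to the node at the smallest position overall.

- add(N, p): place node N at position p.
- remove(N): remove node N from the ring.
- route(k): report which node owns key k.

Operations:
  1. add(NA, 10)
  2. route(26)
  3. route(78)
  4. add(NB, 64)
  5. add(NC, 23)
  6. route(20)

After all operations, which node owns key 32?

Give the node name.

Answer: NB

Derivation:
Op 1: add NA@10 -> ring=[10:NA]
Op 2: route key 26: none >= 26, wrap to smallest pos 10 -> NA
Op 3: route key 78: none >= 78, wrap to smallest pos 10 -> NA
Op 4: add NB@64 -> ring=[10:NA,64:NB]
Op 5: add NC@23 -> ring=[10:NA,23:NC,64:NB]
Op 6: route key 20: smallest pos >= 20 is 23 -> NC
Final route key 32: smallest pos >= 32 is 64 -> NB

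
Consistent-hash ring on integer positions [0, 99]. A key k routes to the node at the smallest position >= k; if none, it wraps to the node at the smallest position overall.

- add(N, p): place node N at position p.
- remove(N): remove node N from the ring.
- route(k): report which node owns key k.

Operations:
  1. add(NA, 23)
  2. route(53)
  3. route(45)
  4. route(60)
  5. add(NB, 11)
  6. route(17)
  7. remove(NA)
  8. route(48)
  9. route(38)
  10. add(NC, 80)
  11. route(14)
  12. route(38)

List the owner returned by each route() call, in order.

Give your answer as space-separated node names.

Op 1: add NA@23 -> ring=[23:NA]
Op 2: route key 53: none >= 53, wrap to smallest pos 23 -> NA
Op 3: route key 45: none >= 45, wrap to smallest pos 23 -> NA
Op 4: route key 60: none >= 60, wrap to smallest pos 23 -> NA
Op 5: add NB@11 -> ring=[11:NB,23:NA]
Op 6: route key 17: smallest pos >= 17 is 23 -> NA
Op 7: remove NA -> ring=[11:NB]
Op 8: route key 48: none >= 48, wrap to smallest pos 11 -> NB
Op 9: route key 38: none >= 38, wrap to smallest pos 11 -> NB
Op 10: add NC@80 -> ring=[11:NB,80:NC]
Op 11: route key 14: smallest pos >= 14 is 80 -> NC
Op 12: route key 38: smallest pos >= 38 is 80 -> NC

Answer: NA NA NA NA NB NB NC NC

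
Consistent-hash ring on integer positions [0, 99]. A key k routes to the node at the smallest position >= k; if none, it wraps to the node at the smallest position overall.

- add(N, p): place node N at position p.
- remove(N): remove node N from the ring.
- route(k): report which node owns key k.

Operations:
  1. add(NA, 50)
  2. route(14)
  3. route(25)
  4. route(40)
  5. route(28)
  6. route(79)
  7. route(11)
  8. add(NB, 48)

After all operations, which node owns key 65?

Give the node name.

Op 1: add NA@50 -> ring=[50:NA]
Op 2: route key 14: smallest pos >= 14 is 50 -> NA
Op 3: route key 25: smallest pos >= 25 is 50 -> NA
Op 4: route key 40: smallest pos >= 40 is 50 -> NA
Op 5: route key 28: smallest pos >= 28 is 50 -> NA
Op 6: route key 79: none >= 79, wrap to smallest pos 50 -> NA
Op 7: route key 11: smallest pos >= 11 is 50 -> NA
Op 8: add NB@48 -> ring=[48:NB,50:NA]
Final route key 65: none >= 65, wrap to smallest pos 48 -> NB

Answer: NB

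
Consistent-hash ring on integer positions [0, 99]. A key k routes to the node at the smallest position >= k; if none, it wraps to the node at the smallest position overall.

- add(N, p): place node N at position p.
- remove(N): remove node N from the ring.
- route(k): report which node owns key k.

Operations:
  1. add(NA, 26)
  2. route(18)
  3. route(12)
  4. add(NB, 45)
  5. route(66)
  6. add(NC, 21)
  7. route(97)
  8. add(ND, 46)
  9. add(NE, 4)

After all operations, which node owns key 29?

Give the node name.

Answer: NB

Derivation:
Op 1: add NA@26 -> ring=[26:NA]
Op 2: route key 18: smallest pos >= 18 is 26 -> NA
Op 3: route key 12: smallest pos >= 12 is 26 -> NA
Op 4: add NB@45 -> ring=[26:NA,45:NB]
Op 5: route key 66: none >= 66, wrap to smallest pos 26 -> NA
Op 6: add NC@21 -> ring=[21:NC,26:NA,45:NB]
Op 7: route key 97: none >= 97, wrap to smallest pos 21 -> NC
Op 8: add ND@46 -> ring=[21:NC,26:NA,45:NB,46:ND]
Op 9: add NE@4 -> ring=[4:NE,21:NC,26:NA,45:NB,46:ND]
Final route key 29: smallest pos >= 29 is 45 -> NB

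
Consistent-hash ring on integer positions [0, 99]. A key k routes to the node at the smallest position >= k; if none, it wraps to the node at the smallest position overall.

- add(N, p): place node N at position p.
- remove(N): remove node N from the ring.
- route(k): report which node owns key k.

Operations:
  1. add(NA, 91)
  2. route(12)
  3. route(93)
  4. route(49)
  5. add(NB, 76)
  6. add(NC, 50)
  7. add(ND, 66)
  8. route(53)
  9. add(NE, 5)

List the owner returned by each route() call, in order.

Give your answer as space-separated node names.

Op 1: add NA@91 -> ring=[91:NA]
Op 2: route key 12: smallest pos >= 12 is 91 -> NA
Op 3: route key 93: none >= 93, wrap to smallest pos 91 -> NA
Op 4: route key 49: smallest pos >= 49 is 91 -> NA
Op 5: add NB@76 -> ring=[76:NB,91:NA]
Op 6: add NC@50 -> ring=[50:NC,76:NB,91:NA]
Op 7: add ND@66 -> ring=[50:NC,66:ND,76:NB,91:NA]
Op 8: route key 53: smallest pos >= 53 is 66 -> ND
Op 9: add NE@5 -> ring=[5:NE,50:NC,66:ND,76:NB,91:NA]

Answer: NA NA NA ND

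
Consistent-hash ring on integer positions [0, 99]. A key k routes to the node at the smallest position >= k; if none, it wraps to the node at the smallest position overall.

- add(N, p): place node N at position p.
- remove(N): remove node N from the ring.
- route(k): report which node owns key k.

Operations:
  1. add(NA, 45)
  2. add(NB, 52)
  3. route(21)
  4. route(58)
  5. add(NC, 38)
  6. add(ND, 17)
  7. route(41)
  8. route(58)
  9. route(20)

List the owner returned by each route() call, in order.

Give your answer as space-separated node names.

Op 1: add NA@45 -> ring=[45:NA]
Op 2: add NB@52 -> ring=[45:NA,52:NB]
Op 3: route key 21: smallest pos >= 21 is 45 -> NA
Op 4: route key 58: none >= 58, wrap to smallest pos 45 -> NA
Op 5: add NC@38 -> ring=[38:NC,45:NA,52:NB]
Op 6: add ND@17 -> ring=[17:ND,38:NC,45:NA,52:NB]
Op 7: route key 41: smallest pos >= 41 is 45 -> NA
Op 8: route key 58: none >= 58, wrap to smallest pos 17 -> ND
Op 9: route key 20: smallest pos >= 20 is 38 -> NC

Answer: NA NA NA ND NC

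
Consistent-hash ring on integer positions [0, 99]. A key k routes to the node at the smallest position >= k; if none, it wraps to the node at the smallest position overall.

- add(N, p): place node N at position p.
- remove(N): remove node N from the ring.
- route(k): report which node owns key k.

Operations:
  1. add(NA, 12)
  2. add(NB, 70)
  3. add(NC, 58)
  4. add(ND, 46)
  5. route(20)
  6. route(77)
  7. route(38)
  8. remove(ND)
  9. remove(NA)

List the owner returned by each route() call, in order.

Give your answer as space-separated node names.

Answer: ND NA ND

Derivation:
Op 1: add NA@12 -> ring=[12:NA]
Op 2: add NB@70 -> ring=[12:NA,70:NB]
Op 3: add NC@58 -> ring=[12:NA,58:NC,70:NB]
Op 4: add ND@46 -> ring=[12:NA,46:ND,58:NC,70:NB]
Op 5: route key 20: smallest pos >= 20 is 46 -> ND
Op 6: route key 77: none >= 77, wrap to smallest pos 12 -> NA
Op 7: route key 38: smallest pos >= 38 is 46 -> ND
Op 8: remove ND -> ring=[12:NA,58:NC,70:NB]
Op 9: remove NA -> ring=[58:NC,70:NB]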